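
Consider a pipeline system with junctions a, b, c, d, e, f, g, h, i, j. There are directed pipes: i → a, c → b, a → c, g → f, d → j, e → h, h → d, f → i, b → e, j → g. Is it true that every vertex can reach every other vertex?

From e we can reach every vertex (a, b, c, d, e, f, g, h, i, j), and every vertex can reach e (a, b, c, d, e, f, g, h, i, j). So the whole graph is one strongly connected component.

Yes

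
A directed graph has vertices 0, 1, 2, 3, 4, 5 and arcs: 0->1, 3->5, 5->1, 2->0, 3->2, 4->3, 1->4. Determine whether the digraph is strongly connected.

Yes

From 4 we can reach every vertex (0, 1, 2, 3, 4, 5), and every vertex can reach 4 (0, 1, 2, 3, 4, 5). So the whole graph is one strongly connected component.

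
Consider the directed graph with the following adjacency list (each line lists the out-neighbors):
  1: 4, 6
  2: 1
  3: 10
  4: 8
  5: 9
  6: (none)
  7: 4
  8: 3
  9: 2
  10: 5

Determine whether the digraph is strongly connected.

No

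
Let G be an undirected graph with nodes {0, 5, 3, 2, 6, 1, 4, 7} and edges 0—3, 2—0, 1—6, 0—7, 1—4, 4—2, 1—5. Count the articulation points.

Removing 0 increases the component count from 1 to 3, so 0 is a cut vertex.
Removing 1 increases the component count from 1 to 3, so 1 is a cut vertex.
Removing 2 increases the component count from 1 to 2, so 2 is a cut vertex.
Likewise 4 is a cut vertex.
By contrast removing 5 leaves 1 component; it is not a cut vertex. No other vertex is a cut vertex either.

4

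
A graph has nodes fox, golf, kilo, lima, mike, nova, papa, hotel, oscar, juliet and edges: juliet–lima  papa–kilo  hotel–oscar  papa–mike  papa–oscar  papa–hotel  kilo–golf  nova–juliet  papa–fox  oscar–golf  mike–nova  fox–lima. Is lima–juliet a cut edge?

No

After removing lima–juliet, the path lima-fox-papa-mike-nova-juliet still connects them, so the edge is not a bridge.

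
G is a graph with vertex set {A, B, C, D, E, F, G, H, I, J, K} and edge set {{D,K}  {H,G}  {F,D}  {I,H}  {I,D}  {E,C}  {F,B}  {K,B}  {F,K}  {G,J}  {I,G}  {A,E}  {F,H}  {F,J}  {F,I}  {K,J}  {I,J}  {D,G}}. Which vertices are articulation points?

Removing E increases the component count from 2 to 3, so E is a cut vertex.
By contrast removing F leaves 2 components; it is not a cut vertex. No other vertex is a cut vertex either.

E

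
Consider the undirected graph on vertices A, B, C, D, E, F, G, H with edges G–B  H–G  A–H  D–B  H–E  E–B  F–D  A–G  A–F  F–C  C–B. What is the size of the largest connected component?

Starting from A we can reach A, B, C, D, E, F, G, H. That is one component of size 8.
The largest has 8 vertices.

8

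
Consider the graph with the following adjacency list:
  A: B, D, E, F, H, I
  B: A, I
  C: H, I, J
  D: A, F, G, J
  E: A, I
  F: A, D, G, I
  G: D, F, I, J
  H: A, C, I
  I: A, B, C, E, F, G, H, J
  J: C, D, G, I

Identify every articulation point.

Removing D, for instance, still leaves 1 component. No single vertex removal increases the component count — the graph has no articulation points.

none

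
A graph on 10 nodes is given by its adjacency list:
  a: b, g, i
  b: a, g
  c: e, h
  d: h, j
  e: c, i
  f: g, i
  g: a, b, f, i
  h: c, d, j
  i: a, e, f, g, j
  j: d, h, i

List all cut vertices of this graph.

Removing i increases the component count from 1 to 2, so i is a cut vertex.
By contrast removing h leaves 1 component; it is not a cut vertex. No other vertex is a cut vertex either.

i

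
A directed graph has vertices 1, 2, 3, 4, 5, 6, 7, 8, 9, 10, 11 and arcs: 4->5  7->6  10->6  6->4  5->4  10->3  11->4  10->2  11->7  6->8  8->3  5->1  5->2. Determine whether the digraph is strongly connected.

No

There is no directed path from 11 to 9, so the graph is not strongly connected.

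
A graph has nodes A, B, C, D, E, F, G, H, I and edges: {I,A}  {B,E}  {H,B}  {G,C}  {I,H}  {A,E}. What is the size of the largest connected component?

F is isolated — a component by itself.
D is isolated — a component by itself.
Starting from C we can reach C, G. That is one component of size 2.
Starting from A we can reach A, B, E, H, I. That is one component of size 5.
The largest has 5 vertices.

5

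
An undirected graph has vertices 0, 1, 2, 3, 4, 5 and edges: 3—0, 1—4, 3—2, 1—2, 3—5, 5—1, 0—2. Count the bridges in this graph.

1

The edges on the cycle 3-0-2-3 are not bridges since each lies on that cycle.
But removing 1—4 disconnects 1 from 4 — this is a bridge.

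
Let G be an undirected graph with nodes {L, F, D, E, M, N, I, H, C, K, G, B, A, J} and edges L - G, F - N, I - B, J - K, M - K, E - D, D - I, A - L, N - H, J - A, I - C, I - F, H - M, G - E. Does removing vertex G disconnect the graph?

No

Deleting G leaves 1 component (was 1) (its neighbors E, L remain connected to each other), so G is not a cut vertex.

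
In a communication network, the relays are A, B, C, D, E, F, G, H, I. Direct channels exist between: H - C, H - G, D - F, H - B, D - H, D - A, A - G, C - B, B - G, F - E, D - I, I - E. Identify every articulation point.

Removing D increases the component count from 1 to 2, so D is a cut vertex.
By contrast removing B leaves 1 component; it is not a cut vertex. No other vertex is a cut vertex either.

D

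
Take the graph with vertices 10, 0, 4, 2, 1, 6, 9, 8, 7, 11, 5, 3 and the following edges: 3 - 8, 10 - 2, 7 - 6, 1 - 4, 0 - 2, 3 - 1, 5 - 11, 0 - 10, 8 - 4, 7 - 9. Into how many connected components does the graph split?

Starting from 5 we can reach 5, 11. That is one component of size 2.
Starting from 0 we can reach 0, 2, 10. That is one component of size 3.
Starting from 6 we can reach 6, 7, 9. That is one component of size 3.
Starting from 1 we can reach 1, 3, 4, 8. That is one component of size 4.
Total: 4 components.

4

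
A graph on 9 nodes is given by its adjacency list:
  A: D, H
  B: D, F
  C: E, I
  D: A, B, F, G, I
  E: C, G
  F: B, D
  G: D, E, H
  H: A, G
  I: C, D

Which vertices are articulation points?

D

Removing D increases the component count from 1 to 2, so D is a cut vertex.
By contrast removing A leaves 1 component; it is not a cut vertex. No other vertex is a cut vertex either.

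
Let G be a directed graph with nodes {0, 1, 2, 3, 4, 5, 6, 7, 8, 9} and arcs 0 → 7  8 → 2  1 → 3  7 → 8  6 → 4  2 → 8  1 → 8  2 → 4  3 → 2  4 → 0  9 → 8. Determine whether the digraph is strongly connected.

No

There is no directed path from 9 to 1, so the graph is not strongly connected.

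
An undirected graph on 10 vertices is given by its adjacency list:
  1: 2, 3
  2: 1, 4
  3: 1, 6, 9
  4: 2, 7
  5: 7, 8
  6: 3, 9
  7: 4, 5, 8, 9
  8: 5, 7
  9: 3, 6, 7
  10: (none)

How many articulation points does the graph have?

1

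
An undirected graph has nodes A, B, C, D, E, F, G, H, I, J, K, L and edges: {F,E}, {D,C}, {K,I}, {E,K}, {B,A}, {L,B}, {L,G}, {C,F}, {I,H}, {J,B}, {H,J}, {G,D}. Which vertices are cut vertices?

B

Removing B increases the component count from 1 to 2, so B is a cut vertex.
By contrast removing L leaves 1 component; it is not a cut vertex. No other vertex is a cut vertex either.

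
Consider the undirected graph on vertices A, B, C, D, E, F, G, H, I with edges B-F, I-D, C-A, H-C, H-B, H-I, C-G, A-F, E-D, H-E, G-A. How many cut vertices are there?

Removing H increases the component count from 1 to 2, so H is a cut vertex.
By contrast removing A leaves 1 component; it is not a cut vertex. No other vertex is a cut vertex either.

1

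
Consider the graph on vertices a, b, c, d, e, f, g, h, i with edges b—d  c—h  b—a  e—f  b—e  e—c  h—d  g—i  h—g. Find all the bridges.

The edges on the cycle b-e-c-h-d-b are not bridges since each lies on that cycle.
But removing b—a disconnects b from a; removing h—g disconnects h from g; removing e—f disconnects e from f; removing i—g disconnects i from g — these are bridges.

a-b, e-f, g-h, g-i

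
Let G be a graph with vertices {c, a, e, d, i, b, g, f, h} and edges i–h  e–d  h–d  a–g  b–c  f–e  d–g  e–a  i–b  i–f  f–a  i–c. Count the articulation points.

Removing i increases the component count from 1 to 2, so i is a cut vertex.
By contrast removing c leaves 1 component; it is not a cut vertex. No other vertex is a cut vertex either.

1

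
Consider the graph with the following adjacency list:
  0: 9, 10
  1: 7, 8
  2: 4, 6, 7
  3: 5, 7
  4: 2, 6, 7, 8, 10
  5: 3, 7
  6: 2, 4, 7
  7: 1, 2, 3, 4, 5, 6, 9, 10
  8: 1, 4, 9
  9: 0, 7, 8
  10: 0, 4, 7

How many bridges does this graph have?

0

The edges on the cycle 7-5-3-7 are not bridges since each lies on that cycle.
Every edge lies on some cycle, so there are no bridges.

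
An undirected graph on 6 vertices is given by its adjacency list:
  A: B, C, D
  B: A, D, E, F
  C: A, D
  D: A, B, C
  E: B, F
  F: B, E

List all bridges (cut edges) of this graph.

none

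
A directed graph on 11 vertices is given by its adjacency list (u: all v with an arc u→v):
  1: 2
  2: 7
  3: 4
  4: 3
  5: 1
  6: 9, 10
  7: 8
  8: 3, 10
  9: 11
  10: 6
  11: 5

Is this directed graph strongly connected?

There is no directed path from 3 to 10, so the graph is not strongly connected.

No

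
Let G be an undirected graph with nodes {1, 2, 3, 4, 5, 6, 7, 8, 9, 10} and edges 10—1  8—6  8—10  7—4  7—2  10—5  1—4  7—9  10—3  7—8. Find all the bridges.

10-3, 10-5, 2-7, 6-8, 7-9

The edges on the cycle 7-8-10-1-4-7 are not bridges since each lies on that cycle.
But removing 5—10 disconnects 5 from 10; removing 8—6 disconnects 8 from 6; removing 10—3 disconnects 10 from 3; removing 7—9 disconnects 7 from 9 — these are bridges.
In total 5 edges are bridges.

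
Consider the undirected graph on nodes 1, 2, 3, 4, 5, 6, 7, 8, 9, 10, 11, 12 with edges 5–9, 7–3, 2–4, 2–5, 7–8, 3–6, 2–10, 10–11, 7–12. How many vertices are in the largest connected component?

1 is isolated — a component by itself.
Starting from 3 we can reach 3, 6, 7, 8, 12. That is one component of size 5.
Starting from 2 we can reach 2, 4, 5, 9, 10, 11. That is one component of size 6.
The largest has 6 vertices.

6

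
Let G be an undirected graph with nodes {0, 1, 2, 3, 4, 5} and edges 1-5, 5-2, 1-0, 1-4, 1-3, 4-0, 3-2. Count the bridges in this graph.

0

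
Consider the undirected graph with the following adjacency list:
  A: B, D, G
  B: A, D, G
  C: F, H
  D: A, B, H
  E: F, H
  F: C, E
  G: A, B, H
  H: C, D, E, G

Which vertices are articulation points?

H

Removing H increases the component count from 1 to 2, so H is a cut vertex.
By contrast removing C leaves 1 component; it is not a cut vertex. No other vertex is a cut vertex either.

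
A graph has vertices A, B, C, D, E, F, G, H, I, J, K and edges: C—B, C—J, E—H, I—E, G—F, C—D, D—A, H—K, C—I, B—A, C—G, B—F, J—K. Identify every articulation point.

Removing C increases the component count from 1 to 2, so C is a cut vertex.
By contrast removing D leaves 1 component; it is not a cut vertex. No other vertex is a cut vertex either.

C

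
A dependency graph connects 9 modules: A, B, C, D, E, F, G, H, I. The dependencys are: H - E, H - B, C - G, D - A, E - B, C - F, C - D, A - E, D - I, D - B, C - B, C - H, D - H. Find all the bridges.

The edges on the cycle C-D-A-E-H-C are not bridges since each lies on that cycle.
But removing I - D disconnects I from D; removing C - F disconnects C from F; removing C - G disconnects C from G — these are bridges.

C-F, C-G, D-I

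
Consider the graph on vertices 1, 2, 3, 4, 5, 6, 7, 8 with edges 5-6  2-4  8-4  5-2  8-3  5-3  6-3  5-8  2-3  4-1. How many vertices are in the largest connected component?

7 is isolated — a component by itself.
Starting from 1 we can reach 1, 2, 3, 4, 5, 6, 8. That is one component of size 7.
The largest has 7 vertices.

7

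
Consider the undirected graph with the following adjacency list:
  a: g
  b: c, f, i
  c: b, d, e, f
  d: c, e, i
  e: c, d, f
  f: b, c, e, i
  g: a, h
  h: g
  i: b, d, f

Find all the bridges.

a-g, g-h

The edges on the cycle f-b-c-e-d-i-f are not bridges since each lies on that cycle.
But removing h-g disconnects h from g; removing a-g disconnects a from g — these are bridges.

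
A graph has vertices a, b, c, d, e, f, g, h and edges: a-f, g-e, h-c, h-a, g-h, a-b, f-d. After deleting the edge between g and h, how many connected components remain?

Before removal there is 1 component.
g-h is a bridge — removing it separates g's side from h's side.
After removal: 2 components.

2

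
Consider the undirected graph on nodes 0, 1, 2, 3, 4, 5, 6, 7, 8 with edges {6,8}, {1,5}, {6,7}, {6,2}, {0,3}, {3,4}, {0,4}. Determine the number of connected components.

3

Starting from 1 we can reach 1, 5. That is one component of size 2.
Starting from 0 we can reach 0, 3, 4. That is one component of size 3.
Starting from 2 we can reach 2, 6, 7, 8. That is one component of size 4.
Total: 3 components.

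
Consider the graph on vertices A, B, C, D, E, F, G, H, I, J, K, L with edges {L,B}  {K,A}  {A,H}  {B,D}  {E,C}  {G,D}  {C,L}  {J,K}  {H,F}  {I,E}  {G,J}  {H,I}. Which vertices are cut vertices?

H

Removing H increases the component count from 1 to 2, so H is a cut vertex.
By contrast removing C leaves 1 component; it is not a cut vertex. No other vertex is a cut vertex either.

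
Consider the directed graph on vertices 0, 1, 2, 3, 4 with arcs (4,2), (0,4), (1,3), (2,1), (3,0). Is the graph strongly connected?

Yes

From 2 we can reach every vertex (0, 1, 2, 3, 4), and every vertex can reach 2 (0, 1, 2, 3, 4). So the whole graph is one strongly connected component.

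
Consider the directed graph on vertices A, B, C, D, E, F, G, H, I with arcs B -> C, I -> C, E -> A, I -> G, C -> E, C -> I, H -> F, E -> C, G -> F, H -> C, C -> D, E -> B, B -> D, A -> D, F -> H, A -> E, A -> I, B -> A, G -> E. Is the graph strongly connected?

There is no directed path from D to H, so the graph is not strongly connected.

No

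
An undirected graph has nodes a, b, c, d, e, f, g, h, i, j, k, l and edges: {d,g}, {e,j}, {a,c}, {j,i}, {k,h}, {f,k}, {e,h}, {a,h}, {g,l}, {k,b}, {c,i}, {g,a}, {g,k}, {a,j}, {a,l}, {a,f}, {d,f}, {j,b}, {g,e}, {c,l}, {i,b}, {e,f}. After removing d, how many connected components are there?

With d gone, the remaining components are: {a, b, c, e, f, g, h, i, j, k, l}.
That is 1 component.

1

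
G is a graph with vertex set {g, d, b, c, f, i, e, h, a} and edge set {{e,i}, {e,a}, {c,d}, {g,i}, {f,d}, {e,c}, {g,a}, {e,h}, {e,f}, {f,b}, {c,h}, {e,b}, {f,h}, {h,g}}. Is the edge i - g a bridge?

After removing i - g, the path i-e-h-g still connects them, so the edge is not a bridge.

No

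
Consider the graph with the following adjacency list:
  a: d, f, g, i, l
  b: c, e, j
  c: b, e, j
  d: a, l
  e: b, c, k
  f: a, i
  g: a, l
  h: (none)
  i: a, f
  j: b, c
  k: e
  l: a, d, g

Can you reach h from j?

No

The component containing j is {b, c, e, j, k}, and h is not in it.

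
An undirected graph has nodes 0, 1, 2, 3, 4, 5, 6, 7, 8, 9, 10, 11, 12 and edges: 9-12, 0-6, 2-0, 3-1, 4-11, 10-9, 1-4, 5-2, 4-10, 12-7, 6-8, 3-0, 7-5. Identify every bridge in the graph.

The edges on the cycle 3-1-4-10-9-12-7-5-2-0-3 are not bridges since each lies on that cycle.
But removing 6-8 disconnects 6 from 8; removing 0-6 disconnects 0 from 6; removing 4-11 disconnects 4 from 11 — these are bridges.

0-6, 11-4, 6-8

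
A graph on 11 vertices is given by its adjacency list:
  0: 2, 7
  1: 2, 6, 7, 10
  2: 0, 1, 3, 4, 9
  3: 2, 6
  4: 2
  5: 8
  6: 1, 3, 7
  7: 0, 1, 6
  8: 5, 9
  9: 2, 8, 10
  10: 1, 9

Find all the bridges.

2-4, 5-8, 8-9

The edges on the cycle 2-3-6-1-2 are not bridges since each lies on that cycle.
But removing 8-5 disconnects 8 from 5; removing 8-9 disconnects 8 from 9; removing 4-2 disconnects 4 from 2 — these are bridges.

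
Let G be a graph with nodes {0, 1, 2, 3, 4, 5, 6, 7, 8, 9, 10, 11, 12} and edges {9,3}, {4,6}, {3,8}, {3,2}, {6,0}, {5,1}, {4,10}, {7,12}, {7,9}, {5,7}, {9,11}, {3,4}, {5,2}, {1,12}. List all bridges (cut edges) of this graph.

The edges on the cycle 5-7-9-3-2-5 are not bridges since each lies on that cycle.
But removing 10 - 4 disconnects 10 from 4; removing 6 - 4 disconnects 6 from 4; removing 3 - 8 disconnects 3 from 8; removing 0 - 6 disconnects 0 from 6 — these are bridges.
In total 6 edges are bridges.

0-6, 10-4, 11-9, 3-4, 3-8, 4-6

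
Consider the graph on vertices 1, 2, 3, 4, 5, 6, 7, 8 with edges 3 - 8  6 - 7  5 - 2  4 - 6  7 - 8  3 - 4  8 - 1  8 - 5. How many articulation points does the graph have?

2

Removing 5 increases the component count from 1 to 2, so 5 is a cut vertex.
Removing 8 increases the component count from 1 to 3, so 8 is a cut vertex.
By contrast removing 6 leaves 1 component; it is not a cut vertex. No other vertex is a cut vertex either.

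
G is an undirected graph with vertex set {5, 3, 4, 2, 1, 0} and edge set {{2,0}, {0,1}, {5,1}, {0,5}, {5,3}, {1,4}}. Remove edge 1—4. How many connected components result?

2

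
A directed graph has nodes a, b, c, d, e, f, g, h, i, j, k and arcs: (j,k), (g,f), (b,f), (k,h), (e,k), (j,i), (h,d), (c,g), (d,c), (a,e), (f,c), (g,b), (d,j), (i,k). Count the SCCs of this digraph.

4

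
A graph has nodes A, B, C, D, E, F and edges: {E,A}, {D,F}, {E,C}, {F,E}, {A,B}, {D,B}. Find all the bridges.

C-E

The edges on the cycle D-F-E-A-B-D are not bridges since each lies on that cycle.
But removing E-C disconnects E from C — this is a bridge.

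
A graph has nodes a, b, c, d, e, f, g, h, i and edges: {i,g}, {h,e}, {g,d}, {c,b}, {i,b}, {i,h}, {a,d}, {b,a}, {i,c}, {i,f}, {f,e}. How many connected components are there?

Starting from a we can reach a, b, c, d, e, f, g, h, i. That is one component of size 9.
Total: 1 component.

1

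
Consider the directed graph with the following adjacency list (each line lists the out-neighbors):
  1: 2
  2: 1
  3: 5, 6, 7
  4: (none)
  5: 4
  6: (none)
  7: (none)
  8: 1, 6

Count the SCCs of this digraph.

7

{1, 2} are all mutually reachable — one SCC of size 2.
{7} is an SCC by itself.
{5} is an SCC by itself.
{8} is an SCC by itself.
{3} is an SCC by itself.
(and 2 more singleton SCCs)
That gives 7 strongly connected components.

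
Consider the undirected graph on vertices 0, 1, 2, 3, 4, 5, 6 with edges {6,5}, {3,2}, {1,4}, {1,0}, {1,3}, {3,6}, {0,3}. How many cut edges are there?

The edges on the cycle 1-0-3-1 are not bridges since each lies on that cycle.
But removing 3-6 disconnects 3 from 6; removing 6-5 disconnects 6 from 5; removing 3-2 disconnects 3 from 2; removing 1-4 disconnects 1 from 4 — these are bridges.
That makes 4 bridges.

4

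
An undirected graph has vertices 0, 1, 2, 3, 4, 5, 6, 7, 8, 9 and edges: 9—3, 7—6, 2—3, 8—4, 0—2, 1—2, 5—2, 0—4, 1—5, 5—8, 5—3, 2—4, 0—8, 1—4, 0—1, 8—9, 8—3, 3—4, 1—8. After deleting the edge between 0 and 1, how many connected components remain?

0 and 1 are still connected via 0-8-1, so the component count stays at 2.

2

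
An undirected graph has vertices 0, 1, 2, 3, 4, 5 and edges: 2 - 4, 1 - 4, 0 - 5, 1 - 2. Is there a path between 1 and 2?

Yes

From 1 we can reach 1, 2, 4, which includes 2.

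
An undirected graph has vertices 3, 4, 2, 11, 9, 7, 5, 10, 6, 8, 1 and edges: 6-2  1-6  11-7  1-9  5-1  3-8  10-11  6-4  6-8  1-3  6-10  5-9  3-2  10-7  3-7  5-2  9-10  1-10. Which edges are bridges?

4-6

The edges on the cycle 1-6-8-3-1 are not bridges since each lies on that cycle.
But removing 6-4 disconnects 6 from 4 — this is a bridge.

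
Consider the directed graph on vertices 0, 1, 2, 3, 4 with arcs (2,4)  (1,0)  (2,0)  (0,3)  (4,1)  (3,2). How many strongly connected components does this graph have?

1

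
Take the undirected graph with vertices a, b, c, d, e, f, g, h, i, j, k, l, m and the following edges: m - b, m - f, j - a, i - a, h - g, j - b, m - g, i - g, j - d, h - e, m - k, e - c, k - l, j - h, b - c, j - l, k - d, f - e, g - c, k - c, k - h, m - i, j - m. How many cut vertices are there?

0

Removing f, for instance, still leaves 1 component. No single vertex removal increases the component count — the graph has no articulation points.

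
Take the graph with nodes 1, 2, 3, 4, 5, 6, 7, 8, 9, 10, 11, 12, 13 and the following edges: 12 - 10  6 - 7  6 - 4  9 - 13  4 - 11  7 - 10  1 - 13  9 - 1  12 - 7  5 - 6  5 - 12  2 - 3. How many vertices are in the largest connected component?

8 is isolated — a component by itself.
Starting from 2 we can reach 2, 3. That is one component of size 2.
Starting from 1 we can reach 1, 9, 13. That is one component of size 3.
Starting from 4 we can reach 4, 5, 6, 7, 10, 11, 12. That is one component of size 7.
The largest has 7 vertices.

7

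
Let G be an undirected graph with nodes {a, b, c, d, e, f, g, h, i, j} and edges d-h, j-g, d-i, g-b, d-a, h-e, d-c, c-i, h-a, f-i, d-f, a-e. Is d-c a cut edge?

After removing d-c, the path d-i-c still connects them, so the edge is not a bridge.

No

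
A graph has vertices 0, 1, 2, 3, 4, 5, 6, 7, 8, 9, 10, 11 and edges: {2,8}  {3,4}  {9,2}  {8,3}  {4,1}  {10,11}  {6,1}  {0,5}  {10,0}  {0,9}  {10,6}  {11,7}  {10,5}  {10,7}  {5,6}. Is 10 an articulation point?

Yes

Deleting 10 raises the number of components from 1 to 2, so 10 is a cut vertex.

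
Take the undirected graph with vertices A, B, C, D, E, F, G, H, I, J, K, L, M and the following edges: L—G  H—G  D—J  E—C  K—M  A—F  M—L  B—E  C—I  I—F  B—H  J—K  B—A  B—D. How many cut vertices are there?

Removing B increases the component count from 1 to 2, so B is a cut vertex.
By contrast removing G leaves 1 component; it is not a cut vertex. No other vertex is a cut vertex either.

1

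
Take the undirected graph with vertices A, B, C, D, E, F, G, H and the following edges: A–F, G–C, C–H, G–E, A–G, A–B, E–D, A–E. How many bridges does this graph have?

5

The edges on the cycle A-G-E-A are not bridges since each lies on that cycle.
But removing G–C disconnects G from C; removing A–F disconnects A from F; removing A–B disconnects A from B; removing C–H disconnects C from H — these are bridges.
In total 5 edges are bridges.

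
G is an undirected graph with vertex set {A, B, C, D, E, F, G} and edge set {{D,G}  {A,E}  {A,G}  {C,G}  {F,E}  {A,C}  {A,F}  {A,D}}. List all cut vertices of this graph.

Removing A increases the component count from 2 to 3, so A is a cut vertex.
By contrast removing D leaves 2 components; it is not a cut vertex. No other vertex is a cut vertex either.

A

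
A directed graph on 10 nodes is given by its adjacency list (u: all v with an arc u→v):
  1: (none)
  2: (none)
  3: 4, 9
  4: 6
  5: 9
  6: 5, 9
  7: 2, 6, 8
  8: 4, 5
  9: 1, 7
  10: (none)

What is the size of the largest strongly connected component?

6

{4, 5, 6, 7, 8, 9} are all mutually reachable — one SCC of size 6.
{1} is an SCC by itself.
{3} is an SCC by itself.
{2} is an SCC by itself.
{10} is an SCC by itself.
The largest has 6 vertices.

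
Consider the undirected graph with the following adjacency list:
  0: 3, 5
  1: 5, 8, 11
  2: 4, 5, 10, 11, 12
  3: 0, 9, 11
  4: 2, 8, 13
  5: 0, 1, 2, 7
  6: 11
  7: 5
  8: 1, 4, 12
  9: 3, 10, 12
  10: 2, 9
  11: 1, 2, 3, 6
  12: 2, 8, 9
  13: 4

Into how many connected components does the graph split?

Starting from 0 we can reach 0, 1, 2, 3, 4, 5, 6, 7, 8, 9, 10, 11, 12, 13. That is one component of size 14.
Total: 1 component.

1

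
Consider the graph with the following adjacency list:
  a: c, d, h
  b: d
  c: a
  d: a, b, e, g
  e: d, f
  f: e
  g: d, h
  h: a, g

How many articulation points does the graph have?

Removing a increases the component count from 1 to 2, so a is a cut vertex.
Removing d increases the component count from 1 to 3, so d is a cut vertex.
Removing e increases the component count from 1 to 2, so e is a cut vertex.
By contrast removing c leaves 1 component; it is not a cut vertex. No other vertex is a cut vertex either.

3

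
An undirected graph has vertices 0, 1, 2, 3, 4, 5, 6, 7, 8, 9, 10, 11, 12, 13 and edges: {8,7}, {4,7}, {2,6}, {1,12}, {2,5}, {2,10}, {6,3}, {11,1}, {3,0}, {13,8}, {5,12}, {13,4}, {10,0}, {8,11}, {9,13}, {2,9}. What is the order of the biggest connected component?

14

Starting from 0 we can reach 0, 1, 2, 3, 4, 5, 6, 7, 8, 9, 10, 11, 12, 13. That is one component of size 14.
The largest has 14 vertices.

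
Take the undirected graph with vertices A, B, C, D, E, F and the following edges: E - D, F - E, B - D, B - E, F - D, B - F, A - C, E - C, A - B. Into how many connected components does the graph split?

1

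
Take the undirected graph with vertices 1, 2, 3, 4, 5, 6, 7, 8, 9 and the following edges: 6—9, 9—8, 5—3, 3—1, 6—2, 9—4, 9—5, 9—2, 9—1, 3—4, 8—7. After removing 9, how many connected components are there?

With 9 gone, the remaining components are: {2, 6}; {7, 8}; {1, 3, 4, 5}.
That is 3 components.

3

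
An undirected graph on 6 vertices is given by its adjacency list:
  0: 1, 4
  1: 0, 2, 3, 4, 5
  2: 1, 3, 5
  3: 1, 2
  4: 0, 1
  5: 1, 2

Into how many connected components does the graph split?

Starting from 0 we can reach 0, 1, 2, 3, 4, 5. That is one component of size 6.
Total: 1 component.

1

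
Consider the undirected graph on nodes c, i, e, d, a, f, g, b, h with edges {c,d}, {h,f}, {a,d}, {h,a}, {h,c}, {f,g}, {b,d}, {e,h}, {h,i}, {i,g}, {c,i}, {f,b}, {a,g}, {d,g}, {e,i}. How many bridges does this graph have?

0

The edges on the cycle h-f-b-d-a-h are not bridges since each lies on that cycle.
Every edge lies on some cycle, so there are no bridges.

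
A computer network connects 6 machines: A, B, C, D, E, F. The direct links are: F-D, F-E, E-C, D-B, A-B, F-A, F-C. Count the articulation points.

1

Removing F increases the component count from 1 to 2, so F is a cut vertex.
By contrast removing C leaves 1 component; it is not a cut vertex. No other vertex is a cut vertex either.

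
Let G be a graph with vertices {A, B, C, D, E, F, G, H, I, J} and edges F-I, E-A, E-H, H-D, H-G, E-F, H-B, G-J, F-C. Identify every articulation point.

Removing E increases the component count from 1 to 3, so E is a cut vertex.
Removing F increases the component count from 1 to 3, so F is a cut vertex.
Removing G increases the component count from 1 to 2, so G is a cut vertex.
Likewise H is a cut vertex.
By contrast removing J leaves 1 component; it is not a cut vertex. No other vertex is a cut vertex either.

E, F, G, H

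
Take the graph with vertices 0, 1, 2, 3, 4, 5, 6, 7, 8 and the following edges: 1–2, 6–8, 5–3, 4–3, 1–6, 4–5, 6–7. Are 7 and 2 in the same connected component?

Yes

From 7 we can reach 1, 2, 6, 7, 8, which includes 2.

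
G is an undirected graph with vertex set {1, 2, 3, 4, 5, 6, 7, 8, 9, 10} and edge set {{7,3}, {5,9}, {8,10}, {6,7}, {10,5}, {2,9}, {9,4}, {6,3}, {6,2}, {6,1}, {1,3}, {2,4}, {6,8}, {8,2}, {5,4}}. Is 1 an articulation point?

No

Deleting 1 leaves 1 component (was 1) (its neighbors 3, 6 remain connected to each other), so 1 is not a cut vertex.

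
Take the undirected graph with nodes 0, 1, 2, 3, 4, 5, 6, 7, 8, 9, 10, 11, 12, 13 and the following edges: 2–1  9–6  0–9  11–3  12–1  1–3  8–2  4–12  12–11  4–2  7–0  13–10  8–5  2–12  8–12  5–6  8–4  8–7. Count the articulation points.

1

Removing 8 increases the component count from 2 to 3, so 8 is a cut vertex.
By contrast removing 9 leaves 2 components; it is not a cut vertex. No other vertex is a cut vertex either.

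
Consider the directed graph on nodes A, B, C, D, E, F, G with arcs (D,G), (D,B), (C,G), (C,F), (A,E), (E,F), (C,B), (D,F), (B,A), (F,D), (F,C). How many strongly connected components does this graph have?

2

{A, B, C, D, E, F} are all mutually reachable — one SCC of size 6.
{G} is an SCC by itself.
That gives 2 strongly connected components.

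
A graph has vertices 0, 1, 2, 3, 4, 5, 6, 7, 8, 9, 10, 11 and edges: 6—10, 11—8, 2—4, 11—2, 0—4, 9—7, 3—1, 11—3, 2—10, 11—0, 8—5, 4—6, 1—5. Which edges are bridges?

7-9

The edges on the cycle 11-0-4-6-10-2-11 are not bridges since each lies on that cycle.
But removing 9—7 disconnects 9 from 7 — this is a bridge.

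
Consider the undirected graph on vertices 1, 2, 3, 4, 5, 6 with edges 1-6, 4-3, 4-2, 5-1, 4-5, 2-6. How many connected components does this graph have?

1

Starting from 1 we can reach 1, 2, 3, 4, 5, 6. That is one component of size 6.
Total: 1 component.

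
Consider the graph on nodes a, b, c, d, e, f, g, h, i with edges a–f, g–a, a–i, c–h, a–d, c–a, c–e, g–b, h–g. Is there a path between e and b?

Yes

From e we can reach a, b, c, d, e, f, g, h, i, which includes b.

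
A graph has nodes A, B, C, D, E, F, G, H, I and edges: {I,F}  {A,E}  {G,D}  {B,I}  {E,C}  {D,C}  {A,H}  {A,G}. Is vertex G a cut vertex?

Deleting G leaves 2 components (was 2), so G is not a cut vertex.

No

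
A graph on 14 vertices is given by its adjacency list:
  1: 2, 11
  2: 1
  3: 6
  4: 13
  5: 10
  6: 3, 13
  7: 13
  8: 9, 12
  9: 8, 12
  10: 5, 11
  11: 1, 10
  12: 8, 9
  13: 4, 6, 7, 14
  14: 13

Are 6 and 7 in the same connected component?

Yes

From 6 we can reach 3, 4, 6, 7, 13, 14, which includes 7.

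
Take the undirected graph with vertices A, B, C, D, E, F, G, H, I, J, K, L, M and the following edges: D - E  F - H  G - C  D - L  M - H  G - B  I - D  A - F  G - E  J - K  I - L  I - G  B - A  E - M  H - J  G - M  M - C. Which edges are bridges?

The edges on the cycle I-G-E-D-I are not bridges since each lies on that cycle.
But removing K - J disconnects K from J; removing J - H disconnects J from H — these are bridges.

H-J, J-K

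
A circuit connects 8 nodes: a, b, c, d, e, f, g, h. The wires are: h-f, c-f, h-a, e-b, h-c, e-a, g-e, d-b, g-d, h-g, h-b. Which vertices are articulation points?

Removing h increases the component count from 1 to 2, so h is a cut vertex.
By contrast removing d leaves 1 component; it is not a cut vertex. No other vertex is a cut vertex either.

h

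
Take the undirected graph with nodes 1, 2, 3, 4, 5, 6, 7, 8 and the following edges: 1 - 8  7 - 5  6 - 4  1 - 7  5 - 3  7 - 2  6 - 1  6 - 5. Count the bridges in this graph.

The edges on the cycle 6-1-7-5-6 are not bridges since each lies on that cycle.
But removing 6 - 4 disconnects 6 from 4; removing 7 - 2 disconnects 7 from 2; removing 5 - 3 disconnects 5 from 3; removing 1 - 8 disconnects 1 from 8 — these are bridges.
That makes 4 bridges.

4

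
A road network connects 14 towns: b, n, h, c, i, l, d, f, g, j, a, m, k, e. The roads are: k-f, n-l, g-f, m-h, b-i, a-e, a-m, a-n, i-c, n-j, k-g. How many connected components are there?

4

d is isolated — a component by itself.
Starting from b we can reach b, c, i. That is one component of size 3.
Starting from f we can reach f, g, k. That is one component of size 3.
Starting from a we can reach a, e, h, j, l, m, n. That is one component of size 7.
Total: 4 components.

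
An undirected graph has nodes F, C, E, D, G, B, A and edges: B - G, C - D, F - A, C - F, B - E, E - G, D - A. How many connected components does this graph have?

Starting from B we can reach B, E, G. That is one component of size 3.
Starting from A we can reach A, C, D, F. That is one component of size 4.
Total: 2 components.

2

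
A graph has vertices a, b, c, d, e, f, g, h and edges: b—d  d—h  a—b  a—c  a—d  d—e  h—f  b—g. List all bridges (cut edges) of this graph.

a-c, b-g, d-e, d-h, f-h

The edges on the cycle a-b-d-a are not bridges since each lies on that cycle.
But removing d—e disconnects d from e; removing a—c disconnects a from c; removing d—h disconnects d from h; removing b—g disconnects b from g — these are bridges.
In total 5 edges are bridges.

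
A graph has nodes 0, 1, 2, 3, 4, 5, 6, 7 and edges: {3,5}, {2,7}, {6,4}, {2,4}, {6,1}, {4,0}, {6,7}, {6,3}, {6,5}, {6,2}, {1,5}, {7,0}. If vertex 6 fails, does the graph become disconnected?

Yes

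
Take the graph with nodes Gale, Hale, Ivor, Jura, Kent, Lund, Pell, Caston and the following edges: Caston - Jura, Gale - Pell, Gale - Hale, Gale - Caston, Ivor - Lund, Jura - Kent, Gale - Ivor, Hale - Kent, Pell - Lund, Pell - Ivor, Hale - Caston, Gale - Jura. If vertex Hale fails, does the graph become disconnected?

Deleting Hale leaves 1 component (was 1) (its neighbors Gale, Kent, Caston remain connected to each other), so Hale is not a cut vertex.

No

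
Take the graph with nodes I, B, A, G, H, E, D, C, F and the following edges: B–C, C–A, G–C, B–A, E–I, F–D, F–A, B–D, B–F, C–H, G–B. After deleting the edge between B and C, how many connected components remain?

2

B and C are still connected via B-G-C, so the component count stays at 2.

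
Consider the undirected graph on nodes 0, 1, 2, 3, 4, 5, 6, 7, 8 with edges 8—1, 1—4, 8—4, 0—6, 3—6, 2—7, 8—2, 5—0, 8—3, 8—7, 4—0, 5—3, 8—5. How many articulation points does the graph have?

Removing 8 increases the component count from 1 to 2, so 8 is a cut vertex.
By contrast removing 1 leaves 1 component; it is not a cut vertex. No other vertex is a cut vertex either.

1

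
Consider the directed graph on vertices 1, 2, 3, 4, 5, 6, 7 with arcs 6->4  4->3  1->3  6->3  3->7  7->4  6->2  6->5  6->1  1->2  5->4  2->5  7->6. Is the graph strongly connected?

From 3 we can reach every vertex (1, 2, 3, 4, 5, 6, 7), and every vertex can reach 3 (1, 2, 3, 4, 5, 6, 7). So the whole graph is one strongly connected component.

Yes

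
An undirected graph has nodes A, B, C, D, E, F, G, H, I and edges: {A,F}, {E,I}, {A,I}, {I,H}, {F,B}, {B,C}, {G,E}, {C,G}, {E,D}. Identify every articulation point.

E, I

Removing E increases the component count from 1 to 2, so E is a cut vertex.
Removing I increases the component count from 1 to 2, so I is a cut vertex.
By contrast removing A leaves 1 component; it is not a cut vertex. No other vertex is a cut vertex either.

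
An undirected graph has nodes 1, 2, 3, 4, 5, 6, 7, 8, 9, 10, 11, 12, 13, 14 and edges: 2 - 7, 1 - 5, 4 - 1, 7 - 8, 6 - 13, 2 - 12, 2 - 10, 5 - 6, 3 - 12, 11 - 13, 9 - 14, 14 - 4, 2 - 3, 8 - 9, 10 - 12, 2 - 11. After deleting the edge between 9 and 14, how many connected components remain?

1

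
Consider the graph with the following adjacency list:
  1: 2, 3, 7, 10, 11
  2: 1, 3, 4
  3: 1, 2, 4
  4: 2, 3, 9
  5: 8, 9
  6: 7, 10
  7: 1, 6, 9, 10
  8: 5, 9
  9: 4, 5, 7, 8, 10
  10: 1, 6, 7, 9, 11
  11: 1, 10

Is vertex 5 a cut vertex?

Deleting 5 leaves 1 component (was 1) (its neighbors 8, 9 remain connected to each other), so 5 is not a cut vertex.

No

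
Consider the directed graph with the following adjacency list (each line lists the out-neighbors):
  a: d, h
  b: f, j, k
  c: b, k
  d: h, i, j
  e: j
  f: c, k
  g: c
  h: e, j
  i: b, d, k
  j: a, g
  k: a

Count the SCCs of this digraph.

{a, b, c, d, e, f, g, h, i, j, k} are all mutually reachable — one SCC of size 11.
That gives 1 strongly connected component.

1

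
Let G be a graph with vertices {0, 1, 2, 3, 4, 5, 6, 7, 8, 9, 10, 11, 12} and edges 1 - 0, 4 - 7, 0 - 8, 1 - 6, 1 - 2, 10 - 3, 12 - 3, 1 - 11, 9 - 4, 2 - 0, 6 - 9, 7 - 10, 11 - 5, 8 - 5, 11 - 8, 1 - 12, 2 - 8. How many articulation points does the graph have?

1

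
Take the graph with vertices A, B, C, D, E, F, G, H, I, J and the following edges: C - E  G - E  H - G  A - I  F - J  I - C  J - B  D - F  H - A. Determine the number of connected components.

2

Starting from B we can reach B, D, F, J. That is one component of size 4.
Starting from A we can reach A, C, E, G, H, I. That is one component of size 6.
Total: 2 components.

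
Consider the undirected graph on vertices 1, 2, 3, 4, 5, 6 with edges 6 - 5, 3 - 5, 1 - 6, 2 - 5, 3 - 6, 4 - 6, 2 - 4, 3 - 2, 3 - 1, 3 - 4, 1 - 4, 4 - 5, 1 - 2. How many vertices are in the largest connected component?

6

Starting from 1 we can reach 1, 2, 3, 4, 5, 6. That is one component of size 6.
The largest has 6 vertices.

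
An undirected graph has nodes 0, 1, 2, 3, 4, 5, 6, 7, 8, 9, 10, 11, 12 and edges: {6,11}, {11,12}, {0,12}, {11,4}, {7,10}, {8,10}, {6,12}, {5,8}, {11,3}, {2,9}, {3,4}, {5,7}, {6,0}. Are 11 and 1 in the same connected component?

The component containing 11 is {0, 3, 4, 6, 11, 12}, and 1 is not in it.

No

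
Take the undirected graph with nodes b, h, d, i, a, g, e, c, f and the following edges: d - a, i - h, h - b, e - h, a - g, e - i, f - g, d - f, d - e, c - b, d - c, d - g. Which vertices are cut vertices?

d

Removing d increases the component count from 1 to 2, so d is a cut vertex.
By contrast removing f leaves 1 component; it is not a cut vertex. No other vertex is a cut vertex either.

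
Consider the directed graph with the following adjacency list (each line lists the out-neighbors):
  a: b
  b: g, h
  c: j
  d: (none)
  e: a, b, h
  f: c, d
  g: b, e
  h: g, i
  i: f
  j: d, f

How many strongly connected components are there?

4

{a, b, e, g, h} are all mutually reachable — one SCC of size 5.
{c, f, j} are all mutually reachable — one SCC of size 3.
{d} is an SCC by itself.
{i} is an SCC by itself.
That gives 4 strongly connected components.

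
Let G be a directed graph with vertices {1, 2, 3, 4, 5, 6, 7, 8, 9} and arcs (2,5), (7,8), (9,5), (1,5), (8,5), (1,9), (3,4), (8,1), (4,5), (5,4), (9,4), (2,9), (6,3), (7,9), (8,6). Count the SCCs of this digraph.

8

{4, 5} are all mutually reachable — one SCC of size 2.
{6} is an SCC by itself.
{9} is an SCC by itself.
{7} is an SCC by itself.
{8} is an SCC by itself.
(and 3 more singleton SCCs)
That gives 8 strongly connected components.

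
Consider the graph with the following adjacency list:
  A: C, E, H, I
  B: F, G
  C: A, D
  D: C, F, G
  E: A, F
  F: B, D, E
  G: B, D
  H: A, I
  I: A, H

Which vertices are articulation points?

Removing A increases the component count from 1 to 2, so A is a cut vertex.
By contrast removing D leaves 1 component; it is not a cut vertex. No other vertex is a cut vertex either.

A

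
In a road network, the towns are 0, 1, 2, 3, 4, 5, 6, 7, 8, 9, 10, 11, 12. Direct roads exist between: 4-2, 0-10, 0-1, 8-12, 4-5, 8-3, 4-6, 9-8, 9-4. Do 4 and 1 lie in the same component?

The component containing 4 is {2, 3, 4, 5, 6, 8, 9, 12}, and 1 is not in it.

No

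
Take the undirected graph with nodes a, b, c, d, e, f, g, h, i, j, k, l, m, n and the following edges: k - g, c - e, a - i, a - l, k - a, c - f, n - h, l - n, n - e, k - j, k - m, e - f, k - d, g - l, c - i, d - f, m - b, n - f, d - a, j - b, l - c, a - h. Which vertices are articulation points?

k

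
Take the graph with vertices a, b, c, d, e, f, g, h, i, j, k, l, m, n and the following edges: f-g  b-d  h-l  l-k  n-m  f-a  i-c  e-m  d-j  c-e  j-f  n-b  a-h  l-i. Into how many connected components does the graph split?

Starting from a we can reach a, b, c, d, e, f, g, h, i, j, k, l, m, n. That is one component of size 14.
Total: 1 component.

1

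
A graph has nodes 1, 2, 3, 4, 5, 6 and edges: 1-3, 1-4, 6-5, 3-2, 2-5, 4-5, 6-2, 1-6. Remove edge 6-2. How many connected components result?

1

6 and 2 are still connected via 6-5-2, so the component count stays at 1.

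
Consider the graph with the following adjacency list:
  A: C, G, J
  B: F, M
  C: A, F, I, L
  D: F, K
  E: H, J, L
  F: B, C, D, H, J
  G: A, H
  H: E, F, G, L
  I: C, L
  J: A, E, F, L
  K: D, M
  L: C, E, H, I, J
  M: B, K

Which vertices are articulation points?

F

Removing F increases the component count from 1 to 2, so F is a cut vertex.
By contrast removing D leaves 1 component; it is not a cut vertex. No other vertex is a cut vertex either.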